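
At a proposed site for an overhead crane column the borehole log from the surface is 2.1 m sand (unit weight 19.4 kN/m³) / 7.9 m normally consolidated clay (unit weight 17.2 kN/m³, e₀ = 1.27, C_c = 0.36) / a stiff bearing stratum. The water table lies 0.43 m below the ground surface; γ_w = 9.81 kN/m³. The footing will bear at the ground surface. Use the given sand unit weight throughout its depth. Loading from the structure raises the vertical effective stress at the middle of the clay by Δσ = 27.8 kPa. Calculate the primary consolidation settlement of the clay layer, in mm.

S_c ≈ 228 mm

Mid-depth of clay below the ground surface: z = 2.1 + 7.9/2 = 6.05 m.
Total vertical stress at mid-clay: σ_v = 19.4×2.1 + 17.2×3.95 = 108.68 kPa.
Pore pressure: u = 9.81×(6.05 − 0.43) = 55.132 kPa.
Initial effective stress: σ'_0 = σ_v − u = 108.68 − 55.132 = 53.548 kPa.
Final effective stress: σ'_f = σ'_0 + Δσ = 53.548 + 27.8 = 81.348 kPa.
Normally consolidated clay, so the full stress increment lies on the virgin compression line:
S_c = C_c·H/(1+e₀)·log₁₀(σ'_f/σ'_0) = 0.36×7.9/(1+1.27)×log₁₀(81.348/53.548)
    = 1.2529 × 0.1816 = 0.2275 m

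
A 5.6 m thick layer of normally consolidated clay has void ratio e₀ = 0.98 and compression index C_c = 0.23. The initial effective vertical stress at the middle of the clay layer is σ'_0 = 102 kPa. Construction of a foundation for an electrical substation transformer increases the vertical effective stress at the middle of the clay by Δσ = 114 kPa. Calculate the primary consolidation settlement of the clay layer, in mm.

S_c ≈ 212 mm

Final effective stress: σ'_f = σ'_0 + Δσ = 102 + 114 = 216 kPa.
Normally consolidated clay, so the full stress increment lies on the virgin compression line:
S_c = C_c·H/(1+e₀)·log₁₀(σ'_f/σ'_0) = 0.23×5.6/(1+0.98)×log₁₀(216/102)
    = 0.65051 × 0.32585 = 0.212 m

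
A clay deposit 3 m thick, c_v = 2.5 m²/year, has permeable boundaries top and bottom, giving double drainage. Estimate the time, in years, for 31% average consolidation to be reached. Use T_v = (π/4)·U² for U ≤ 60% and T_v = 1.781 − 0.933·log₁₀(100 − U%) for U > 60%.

Drainage path length: H_d = H/2 = 1.5 m (double drainage).
U ≤ 60%: T_v = (π/4)·U² = (π/4)×0.31² = 0.075477.
t = T_v·H_d²/c_v = 0.075477×1.5²/2.5 = 0.06793 years.

t ≈ 0.0679 years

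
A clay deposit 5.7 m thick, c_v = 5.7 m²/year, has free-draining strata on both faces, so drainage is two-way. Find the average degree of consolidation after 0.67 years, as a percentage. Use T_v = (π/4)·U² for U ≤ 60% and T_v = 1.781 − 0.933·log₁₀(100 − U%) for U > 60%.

Drainage path length: H_d = H/2 = 2.85 m (double drainage).
T_v = c_v·t/H_d² = 5.7×0.67/2.85² = 0.47018.
T_v = 0.47018 corresponds to the U > 60% branch:
U = 1 − 10^((1.781 − T_v)/0.933)/100 = 0.7459

U ≈ 74.6 %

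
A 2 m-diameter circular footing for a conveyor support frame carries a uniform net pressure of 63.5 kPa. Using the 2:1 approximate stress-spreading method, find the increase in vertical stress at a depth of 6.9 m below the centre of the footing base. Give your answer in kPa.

Δσ_z ≈ 3.21 kPa

By the 2:1 method the load spreads at 1 horizontal : 2 vertical, so at depth z the loaded area has grown by z in each plan dimension:
Δσ ≈ qD²/(D+z)² = 63.5×2²/(2+6.9)² = 3.2067 kPa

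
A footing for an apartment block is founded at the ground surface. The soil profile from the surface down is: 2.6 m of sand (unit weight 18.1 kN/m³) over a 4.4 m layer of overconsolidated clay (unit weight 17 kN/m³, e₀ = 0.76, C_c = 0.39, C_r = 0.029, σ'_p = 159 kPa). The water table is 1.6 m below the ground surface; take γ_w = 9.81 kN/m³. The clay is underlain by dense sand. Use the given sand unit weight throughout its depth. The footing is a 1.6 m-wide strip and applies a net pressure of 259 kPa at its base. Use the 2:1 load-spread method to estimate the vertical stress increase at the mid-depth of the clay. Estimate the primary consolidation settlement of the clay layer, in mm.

S_c ≈ 25.1 mm

Mid-depth of clay below the ground surface: z = 2.6 + 4.4/2 = 4.8 m.
Total vertical stress at mid-clay: σ_v = 18.1×2.6 + 17×2.2 = 84.46 kPa.
Pore pressure: u = 9.81×(4.8 − 1.6) = 31.392 kPa.
Initial effective stress: σ'_0 = σ_v − u = 84.46 − 31.392 = 53.068 kPa.
Stress increase at mid-clay by the 2:1 spreading method:
Δσ = qB/(B+z) = 259×1.6/(1.6+4.8) = 64.75 kPa
Final effective stress: σ'_f = 53.068 + 64.75 = 117.82 kPa.
σ'_f = 117.82 ≤ σ'_p = 159 kPa, so the clay remains overconsolidated and only the recompression index applies:
S_c = C_r·H/(1+e₀)·log₁₀(σ'_f/σ'_0) = 0.029×4.4/1.76×log₁₀(117.82/53.068)
    = 0.0725 × 0.34639 = 0.02511 m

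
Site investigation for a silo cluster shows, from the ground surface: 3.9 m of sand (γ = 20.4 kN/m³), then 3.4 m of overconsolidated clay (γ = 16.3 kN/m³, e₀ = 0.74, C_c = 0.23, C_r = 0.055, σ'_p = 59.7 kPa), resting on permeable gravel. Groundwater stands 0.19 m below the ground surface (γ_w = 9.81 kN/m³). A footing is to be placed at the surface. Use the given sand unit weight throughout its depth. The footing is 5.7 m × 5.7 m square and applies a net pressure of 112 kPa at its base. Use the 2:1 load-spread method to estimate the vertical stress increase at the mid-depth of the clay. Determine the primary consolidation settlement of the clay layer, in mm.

Mid-depth of clay below the ground surface: z = 3.9 + 3.4/2 = 5.6 m.
Total vertical stress at mid-clay: σ_v = 20.4×3.9 + 16.3×1.7 = 107.27 kPa.
Pore pressure: u = 9.81×(5.6 − 0.19) = 53.072 kPa.
Initial effective stress: σ'_0 = σ_v − u = 107.27 − 53.072 = 54.198 kPa.
Stress increase at mid-clay by the 2:1 spreading method:
Δσ = qBL/((B+z)(L+z)) = 112×5.7×5.7/((5.7+5.6)(5.7+5.6)) = 28.498 kPa
Final effective stress: σ'_f = 54.198 + 28.498 = 82.696 kPa.
σ'_f = 82.696 > σ'_p = 59.7 kPa, so the stress path crosses the preconsolidation pressure — recompression up to σ'_p, then virgin compression beyond:
S_c = H/(1+e₀)·[C_r·log₁₀(σ'_p/σ'_0) + C_c·log₁₀(σ'_f/σ'_p)]
    = 3.4/1.74 × [0.055×log₁₀(59.7/54.198) + 0.23×log₁₀(82.696/59.7)]
    = 1.954 × [0.0023095 + 0.032547] = 0.06811 m

S_c ≈ 68.1 mm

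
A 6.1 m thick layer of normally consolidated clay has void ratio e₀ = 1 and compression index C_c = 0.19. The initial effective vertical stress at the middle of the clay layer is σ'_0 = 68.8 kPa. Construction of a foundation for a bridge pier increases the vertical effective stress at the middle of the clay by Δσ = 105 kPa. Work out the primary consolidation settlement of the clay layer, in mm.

Final effective stress: σ'_f = σ'_0 + Δσ = 68.8 + 105 = 173.8 kPa.
Normally consolidated clay, so the full stress increment lies on the virgin compression line:
S_c = C_c·H/(1+e₀)·log₁₀(σ'_f/σ'_0) = 0.19×6.1/(1+1)×log₁₀(173.8/68.8)
    = 0.5795 × 0.40246 = 0.2332 m

S_c ≈ 233 mm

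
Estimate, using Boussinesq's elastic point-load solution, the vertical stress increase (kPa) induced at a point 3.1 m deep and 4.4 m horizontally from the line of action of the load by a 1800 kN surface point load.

Δσ_z ≈ 5.67 kPa

Boussinesq vertical stress below a point load on an elastic half-space:
Δσ_z = 3P/(2πz²) · [1 + (r/z)²]^(−5/2)
r/z = 4.4/3.1 = 1.4194; [1+(r/z)²]^(−5/2) = 0.063378.
Δσ_z = 3×1800/(2π×3.1²) × 0.063378 = 89.431 × 0.063378 = 5.668 kPa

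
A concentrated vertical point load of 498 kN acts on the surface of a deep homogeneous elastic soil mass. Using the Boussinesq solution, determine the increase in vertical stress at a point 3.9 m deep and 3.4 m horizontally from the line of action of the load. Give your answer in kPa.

Boussinesq vertical stress below a point load on an elastic half-space:
Δσ_z = 3P/(2πz²) · [1 + (r/z)²]^(−5/2)
r/z = 3.4/3.9 = 0.87179; [1+(r/z)²]^(−5/2) = 0.24333.
Δσ_z = 3×498/(2π×3.9²) × 0.24333 = 15.633 × 0.24333 = 3.804 kPa

Δσ_z ≈ 3.8 kPa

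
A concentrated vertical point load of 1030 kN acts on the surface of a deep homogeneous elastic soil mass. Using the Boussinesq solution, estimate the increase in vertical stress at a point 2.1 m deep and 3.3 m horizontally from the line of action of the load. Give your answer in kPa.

Boussinesq vertical stress below a point load on an elastic half-space:
Δσ_z = 3P/(2πz²) · [1 + (r/z)²]^(−5/2)
r/z = 3.3/2.1 = 1.5714; [1+(r/z)²]^(−5/2) = 0.044603.
Δσ_z = 3×1030/(2π×2.1²) × 0.044603 = 111.52 × 0.044603 = 4.974 kPa

Δσ_z ≈ 4.97 kPa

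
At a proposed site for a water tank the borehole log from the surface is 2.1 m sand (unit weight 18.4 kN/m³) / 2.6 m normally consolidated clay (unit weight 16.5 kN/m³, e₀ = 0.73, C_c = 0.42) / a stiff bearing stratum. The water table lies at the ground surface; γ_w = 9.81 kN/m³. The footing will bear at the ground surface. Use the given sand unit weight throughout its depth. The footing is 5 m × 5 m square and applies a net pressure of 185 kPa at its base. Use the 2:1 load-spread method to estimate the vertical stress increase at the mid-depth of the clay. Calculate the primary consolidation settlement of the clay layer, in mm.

S_c ≈ 340 mm

Mid-depth of clay below the ground surface: z = 2.1 + 2.6/2 = 3.4 m.
Total vertical stress at mid-clay: σ_v = 18.4×2.1 + 16.5×1.3 = 60.09 kPa.
Pore pressure: u = 9.81×(3.4 − 0) = 33.354 kPa.
Initial effective stress: σ'_0 = σ_v − u = 60.09 − 33.354 = 26.736 kPa.
Stress increase at mid-clay by the 2:1 spreading method:
Δσ = qBL/((B+z)(L+z)) = 185×5×5/((5+3.4)(5+3.4)) = 65.547 kPa
Final effective stress: σ'_f = σ'_0 + Δσ = 26.736 + 65.547 = 92.283 kPa.
Normally consolidated clay, so the full stress increment lies on the virgin compression line:
S_c = C_c·H/(1+e₀)·log₁₀(σ'_f/σ'_0) = 0.42×2.6/(1+0.73)×log₁₀(92.283/26.736)
    = 0.63121 × 0.53803 = 0.3396 m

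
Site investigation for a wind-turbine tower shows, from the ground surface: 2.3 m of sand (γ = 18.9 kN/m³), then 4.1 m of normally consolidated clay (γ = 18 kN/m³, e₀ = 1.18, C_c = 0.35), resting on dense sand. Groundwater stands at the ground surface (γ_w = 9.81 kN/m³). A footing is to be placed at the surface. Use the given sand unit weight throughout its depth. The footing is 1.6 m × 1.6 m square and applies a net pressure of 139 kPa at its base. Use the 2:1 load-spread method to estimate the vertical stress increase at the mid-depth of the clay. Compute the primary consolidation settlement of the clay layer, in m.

S_c ≈ 0.0676 m

Mid-depth of clay below the ground surface: z = 2.3 + 4.1/2 = 4.35 m.
Total vertical stress at mid-clay: σ_v = 18.9×2.3 + 18×2.05 = 80.37 kPa.
Pore pressure: u = 9.81×(4.35 − 0) = 42.673 kPa.
Initial effective stress: σ'_0 = σ_v − u = 80.37 − 42.673 = 37.697 kPa.
Stress increase at mid-clay by the 2:1 spreading method:
Δσ = qBL/((B+z)(L+z)) = 139×1.6×1.6/((1.6+4.35)(1.6+4.35)) = 10.051 kPa
Final effective stress: σ'_f = σ'_0 + Δσ = 37.697 + 10.051 = 47.748 kPa.
Normally consolidated clay, so the full stress increment lies on the virgin compression line:
S_c = C_c·H/(1+e₀)·log₁₀(σ'_f/σ'_0) = 0.35×4.1/(1+1.18)×log₁₀(47.748/37.697)
    = 0.65826 × 0.10265 = 0.06757 m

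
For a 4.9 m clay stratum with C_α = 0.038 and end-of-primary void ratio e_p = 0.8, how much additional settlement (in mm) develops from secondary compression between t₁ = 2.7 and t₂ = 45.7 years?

S_s ≈ 127 mm

Secondary compression: S_s = C_α·H/(1+e_p)·log₁₀(t₂/t₁)
S_s = 0.038×4.9/(1+0.8)×log₁₀(45.7/2.7)
    = 0.1034 × 1.229 = 0.1271 m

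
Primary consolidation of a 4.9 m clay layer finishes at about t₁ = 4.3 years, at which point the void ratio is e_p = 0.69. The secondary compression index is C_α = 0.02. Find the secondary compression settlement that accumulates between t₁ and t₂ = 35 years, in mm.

Secondary compression: S_s = C_α·H/(1+e_p)·log₁₀(t₂/t₁)
S_s = 0.02×4.9/(1+0.69)×log₁₀(35/4.3)
    = 0.05799 × 0.9106 = 0.0528 m

S_s ≈ 52.8 mm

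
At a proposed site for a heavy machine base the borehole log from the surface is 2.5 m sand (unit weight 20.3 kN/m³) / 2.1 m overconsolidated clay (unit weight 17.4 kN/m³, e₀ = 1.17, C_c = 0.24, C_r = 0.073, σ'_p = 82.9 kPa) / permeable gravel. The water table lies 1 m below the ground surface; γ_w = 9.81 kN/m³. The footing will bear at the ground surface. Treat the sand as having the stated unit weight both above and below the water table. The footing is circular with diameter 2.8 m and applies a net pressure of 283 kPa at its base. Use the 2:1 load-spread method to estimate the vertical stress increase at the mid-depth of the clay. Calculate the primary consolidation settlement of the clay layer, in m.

Mid-depth of clay below the ground surface: z = 2.5 + 2.1/2 = 3.55 m.
Total vertical stress at mid-clay: σ_v = 20.3×2.5 + 17.4×1.05 = 69.02 kPa.
Pore pressure: u = 9.81×(3.55 − 1) = 25.015 kPa.
Initial effective stress: σ'_0 = σ_v − u = 69.02 − 25.015 = 44.005 kPa.
Stress increase at mid-clay by the 2:1 spreading method:
Δσ ≈ qD²/(D+z)² = 283×2.8²/(2.8+3.55)² = 55.024 kPa
Final effective stress: σ'_f = 44.005 + 55.024 = 99.029 kPa.
σ'_f = 99.029 > σ'_p = 82.9 kPa, so the stress path crosses the preconsolidation pressure — recompression up to σ'_p, then virgin compression beyond:
S_c = H/(1+e₀)·[C_r·log₁₀(σ'_p/σ'_0) + C_c·log₁₀(σ'_f/σ'_p)]
    = 2.1/2.17 × [0.073×log₁₀(82.9/44.005) + 0.24×log₁₀(99.029/82.9)]
    = 0.96774 × [0.020079 + 0.01853] = 0.03736 m

S_c ≈ 0.0374 m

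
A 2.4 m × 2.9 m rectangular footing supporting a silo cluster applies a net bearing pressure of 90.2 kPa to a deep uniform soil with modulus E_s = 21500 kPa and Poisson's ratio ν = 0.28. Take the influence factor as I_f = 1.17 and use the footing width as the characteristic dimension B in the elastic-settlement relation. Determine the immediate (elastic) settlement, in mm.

Immediate (elastic) settlement: S_e = q·B·(1−ν²)/E_s · I_f.
S_e = 90.2 × 2.4 × (1 − 0.28²) / 21500 × 1.17
    = 90.2 × 2.4 × 0.9216 / 21500 × 1.17
    = 0.01086 m = 10.86 mm

S_e ≈ 10.9 mm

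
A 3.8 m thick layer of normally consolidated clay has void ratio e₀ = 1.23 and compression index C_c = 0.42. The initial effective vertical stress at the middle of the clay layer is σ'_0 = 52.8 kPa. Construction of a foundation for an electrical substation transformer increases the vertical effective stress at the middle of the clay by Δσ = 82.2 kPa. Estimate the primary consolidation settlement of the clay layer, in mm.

S_c ≈ 292 mm

Final effective stress: σ'_f = σ'_0 + Δσ = 52.8 + 82.2 = 135 kPa.
Normally consolidated clay, so the full stress increment lies on the virgin compression line:
S_c = C_c·H/(1+e₀)·log₁₀(σ'_f/σ'_0) = 0.42×3.8/(1+1.23)×log₁₀(135/52.8)
    = 0.7157 × 0.4077 = 0.2918 m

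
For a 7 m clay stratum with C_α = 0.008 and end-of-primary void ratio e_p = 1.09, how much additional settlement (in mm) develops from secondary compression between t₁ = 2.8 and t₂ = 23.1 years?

Secondary compression: S_s = C_α·H/(1+e_p)·log₁₀(t₂/t₁)
S_s = 0.008×7/(1+1.09)×log₁₀(23.1/2.8)
    = 0.02679 × 0.9165 = 0.02456 m

S_s ≈ 24.6 mm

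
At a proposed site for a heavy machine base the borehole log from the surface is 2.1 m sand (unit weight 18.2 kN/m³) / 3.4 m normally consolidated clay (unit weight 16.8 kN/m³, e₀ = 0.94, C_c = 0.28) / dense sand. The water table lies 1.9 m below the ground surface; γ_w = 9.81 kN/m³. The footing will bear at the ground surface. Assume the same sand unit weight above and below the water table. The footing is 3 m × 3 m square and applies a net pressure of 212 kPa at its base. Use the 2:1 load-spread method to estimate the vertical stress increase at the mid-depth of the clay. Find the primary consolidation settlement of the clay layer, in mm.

Mid-depth of clay below the ground surface: z = 2.1 + 3.4/2 = 3.8 m.
Total vertical stress at mid-clay: σ_v = 18.2×2.1 + 16.8×1.7 = 66.78 kPa.
Pore pressure: u = 9.81×(3.8 − 1.9) = 18.639 kPa.
Initial effective stress: σ'_0 = σ_v − u = 66.78 − 18.639 = 48.141 kPa.
Stress increase at mid-clay by the 2:1 spreading method:
Δσ = qBL/((B+z)(L+z)) = 212×3×3/((3+3.8)(3+3.8)) = 41.263 kPa
Final effective stress: σ'_f = σ'_0 + Δσ = 48.141 + 41.263 = 89.404 kPa.
Normally consolidated clay, so the full stress increment lies on the virgin compression line:
S_c = C_c·H/(1+e₀)·log₁₀(σ'_f/σ'_0) = 0.28×3.4/(1+0.94)×log₁₀(89.404/48.141)
    = 0.49072 × 0.26884 = 0.1319 m

S_c ≈ 132 mm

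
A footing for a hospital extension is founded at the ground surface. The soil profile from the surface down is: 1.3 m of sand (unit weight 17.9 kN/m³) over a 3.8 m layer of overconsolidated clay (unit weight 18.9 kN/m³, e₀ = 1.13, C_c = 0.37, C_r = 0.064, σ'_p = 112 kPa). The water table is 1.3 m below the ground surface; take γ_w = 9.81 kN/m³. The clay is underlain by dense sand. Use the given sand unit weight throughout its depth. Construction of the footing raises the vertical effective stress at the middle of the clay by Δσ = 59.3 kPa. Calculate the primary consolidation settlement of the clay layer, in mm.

S_c ≈ 44.7 mm

Mid-depth of clay below the ground surface: z = 1.3 + 3.8/2 = 3.2 m.
Total vertical stress at mid-clay: σ_v = 17.9×1.3 + 18.9×1.9 = 59.18 kPa.
Pore pressure: u = 9.81×(3.2 − 1.3) = 18.639 kPa.
Initial effective stress: σ'_0 = σ_v − u = 59.18 − 18.639 = 40.541 kPa.
Final effective stress: σ'_f = 40.541 + 59.3 = 99.841 kPa.
σ'_f = 99.841 ≤ σ'_p = 112 kPa, so the clay remains overconsolidated and only the recompression index applies:
S_c = C_r·H/(1+e₀)·log₁₀(σ'_f/σ'_0) = 0.064×3.8/2.13×log₁₀(99.841/40.541)
    = 0.11418 × 0.39141 = 0.04469 m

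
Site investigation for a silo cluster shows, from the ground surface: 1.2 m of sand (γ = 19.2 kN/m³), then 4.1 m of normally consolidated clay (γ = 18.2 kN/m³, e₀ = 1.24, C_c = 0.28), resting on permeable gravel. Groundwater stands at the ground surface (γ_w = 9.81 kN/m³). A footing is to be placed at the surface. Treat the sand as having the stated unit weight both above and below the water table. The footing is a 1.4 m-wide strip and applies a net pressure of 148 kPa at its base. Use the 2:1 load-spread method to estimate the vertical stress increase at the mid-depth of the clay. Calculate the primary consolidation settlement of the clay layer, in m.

Mid-depth of clay below the ground surface: z = 1.2 + 4.1/2 = 3.25 m.
Total vertical stress at mid-clay: σ_v = 19.2×1.2 + 18.2×2.05 = 60.35 kPa.
Pore pressure: u = 9.81×(3.25 − 0) = 31.883 kPa.
Initial effective stress: σ'_0 = σ_v − u = 60.35 − 31.883 = 28.467 kPa.
Stress increase at mid-clay by the 2:1 spreading method:
Δσ = qB/(B+z) = 148×1.4/(1.4+3.25) = 44.559 kPa
Final effective stress: σ'_f = σ'_0 + Δσ = 28.467 + 44.559 = 73.026 kPa.
Normally consolidated clay, so the full stress increment lies on the virgin compression line:
S_c = C_c·H/(1+e₀)·log₁₀(σ'_f/σ'_0) = 0.28×4.1/(1+1.24)×log₁₀(73.026/28.467)
    = 0.5125 × 0.40914 = 0.2097 m

S_c ≈ 0.21 m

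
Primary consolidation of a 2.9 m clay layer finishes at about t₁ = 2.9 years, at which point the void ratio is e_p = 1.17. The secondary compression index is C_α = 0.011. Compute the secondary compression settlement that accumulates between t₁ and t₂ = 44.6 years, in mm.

S_s ≈ 17.4 mm

Secondary compression: S_s = C_α·H/(1+e_p)·log₁₀(t₂/t₁)
S_s = 0.011×2.9/(1+1.17)×log₁₀(44.6/2.9)
    = 0.0147 × 1.187 = 0.01745 m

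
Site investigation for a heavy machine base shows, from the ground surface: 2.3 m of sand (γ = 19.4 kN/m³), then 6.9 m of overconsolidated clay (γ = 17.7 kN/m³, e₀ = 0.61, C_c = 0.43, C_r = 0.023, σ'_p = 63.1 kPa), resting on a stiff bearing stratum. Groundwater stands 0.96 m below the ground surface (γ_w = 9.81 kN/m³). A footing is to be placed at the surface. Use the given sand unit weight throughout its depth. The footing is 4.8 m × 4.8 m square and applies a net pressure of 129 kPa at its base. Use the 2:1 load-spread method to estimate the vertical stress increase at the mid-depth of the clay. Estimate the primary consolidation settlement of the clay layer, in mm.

Mid-depth of clay below the ground surface: z = 2.3 + 6.9/2 = 5.75 m.
Total vertical stress at mid-clay: σ_v = 19.4×2.3 + 17.7×3.45 = 105.68 kPa.
Pore pressure: u = 9.81×(5.75 − 0.96) = 46.99 kPa.
Initial effective stress: σ'_0 = σ_v − u = 105.68 − 46.99 = 58.69 kPa.
Stress increase at mid-clay by the 2:1 spreading method:
Δσ = qBL/((B+z)(L+z)) = 129×4.8×4.8/((4.8+5.75)(4.8+5.75)) = 26.703 kPa
Final effective stress: σ'_f = 58.69 + 26.703 = 85.393 kPa.
σ'_f = 85.393 > σ'_p = 63.1 kPa, so the stress path crosses the preconsolidation pressure — recompression up to σ'_p, then virgin compression beyond:
S_c = H/(1+e₀)·[C_r·log₁₀(σ'_p/σ'_0) + C_c·log₁₀(σ'_f/σ'_p)]
    = 6.9/1.61 × [0.023×log₁₀(63.1/58.69) + 0.43×log₁₀(85.393/63.1)]
    = 4.2857 × [0.0007237 + 0.056499] = 0.2452 m

S_c ≈ 245 mm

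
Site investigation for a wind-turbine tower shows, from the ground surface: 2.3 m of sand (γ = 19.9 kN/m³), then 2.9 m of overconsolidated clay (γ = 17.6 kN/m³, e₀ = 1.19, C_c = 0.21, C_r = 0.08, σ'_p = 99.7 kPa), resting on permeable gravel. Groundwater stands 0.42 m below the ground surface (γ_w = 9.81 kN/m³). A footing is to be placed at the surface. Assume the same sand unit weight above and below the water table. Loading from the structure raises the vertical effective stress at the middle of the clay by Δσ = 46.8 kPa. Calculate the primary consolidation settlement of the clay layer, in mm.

Mid-depth of clay below the ground surface: z = 2.3 + 2.9/2 = 3.75 m.
Total vertical stress at mid-clay: σ_v = 19.9×2.3 + 17.6×1.45 = 71.29 kPa.
Pore pressure: u = 9.81×(3.75 − 0.42) = 32.667 kPa.
Initial effective stress: σ'_0 = σ_v − u = 71.29 − 32.667 = 38.623 kPa.
Final effective stress: σ'_f = 38.623 + 46.8 = 85.423 kPa.
σ'_f = 85.423 ≤ σ'_p = 99.7 kPa, so the clay remains overconsolidated and only the recompression index applies:
S_c = C_r·H/(1+e₀)·log₁₀(σ'_f/σ'_0) = 0.08×2.9/2.19×log₁₀(85.423/38.623)
    = 0.10594 × 0.34473 = 0.03652 m

S_c ≈ 36.5 mm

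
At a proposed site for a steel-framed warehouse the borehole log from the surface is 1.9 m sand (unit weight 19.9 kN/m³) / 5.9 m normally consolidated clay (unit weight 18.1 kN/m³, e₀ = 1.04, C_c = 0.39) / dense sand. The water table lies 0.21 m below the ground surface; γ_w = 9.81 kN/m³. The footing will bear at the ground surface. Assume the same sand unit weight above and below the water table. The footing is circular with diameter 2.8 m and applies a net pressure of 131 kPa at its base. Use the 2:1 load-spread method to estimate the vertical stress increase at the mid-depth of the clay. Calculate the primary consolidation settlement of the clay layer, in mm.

S_c ≈ 159 mm

Mid-depth of clay below the ground surface: z = 1.9 + 5.9/2 = 4.85 m.
Total vertical stress at mid-clay: σ_v = 19.9×1.9 + 18.1×2.95 = 91.205 kPa.
Pore pressure: u = 9.81×(4.85 − 0.21) = 45.518 kPa.
Initial effective stress: σ'_0 = σ_v − u = 91.205 − 45.518 = 45.687 kPa.
Stress increase at mid-clay by the 2:1 spreading method:
Δσ ≈ qD²/(D+z)² = 131×2.8²/(2.8+4.85)² = 17.549 kPa
Final effective stress: σ'_f = σ'_0 + Δσ = 45.687 + 17.549 = 63.236 kPa.
Normally consolidated clay, so the full stress increment lies on the virgin compression line:
S_c = C_c·H/(1+e₀)·log₁₀(σ'_f/σ'_0) = 0.39×5.9/(1+1.04)×log₁₀(63.236/45.687)
    = 1.1279 × 0.14117 = 0.1592 m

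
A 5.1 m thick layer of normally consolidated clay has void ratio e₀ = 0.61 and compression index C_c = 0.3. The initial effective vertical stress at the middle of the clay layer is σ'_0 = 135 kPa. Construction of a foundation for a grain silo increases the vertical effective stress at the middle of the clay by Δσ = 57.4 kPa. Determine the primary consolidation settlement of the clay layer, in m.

Final effective stress: σ'_f = σ'_0 + Δσ = 135 + 57.4 = 192.4 kPa.
Normally consolidated clay, so the full stress increment lies on the virgin compression line:
S_c = C_c·H/(1+e₀)·log₁₀(σ'_f/σ'_0) = 0.3×5.1/(1+0.61)×log₁₀(192.4/135)
    = 0.95031 × 0.15387 = 0.1462 m

S_c ≈ 0.146 m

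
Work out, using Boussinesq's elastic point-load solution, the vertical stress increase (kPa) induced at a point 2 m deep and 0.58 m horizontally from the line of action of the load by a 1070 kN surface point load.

Δσ_z ≈ 104 kPa

Boussinesq vertical stress below a point load on an elastic half-space:
Δσ_z = 3P/(2πz²) · [1 + (r/z)²]^(−5/2)
r/z = 0.58/2 = 0.29; [1+(r/z)²]^(−5/2) = 0.8172.
Δσ_z = 3×1070/(2π×2²) × 0.8172 = 127.72 × 0.8172 = 104.4 kPa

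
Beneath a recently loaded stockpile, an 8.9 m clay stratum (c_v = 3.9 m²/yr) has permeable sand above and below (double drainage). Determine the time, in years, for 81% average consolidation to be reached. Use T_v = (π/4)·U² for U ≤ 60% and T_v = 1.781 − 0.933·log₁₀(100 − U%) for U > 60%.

Drainage path length: H_d = H/2 = 4.45 m (double drainage).
U > 60%: T_v = 1.781 − 0.933·log₁₀(100 − 81) = 0.58792.
t = T_v·H_d²/c_v = 0.58792×4.45²/3.9 = 2.985 years.

t ≈ 2.99 years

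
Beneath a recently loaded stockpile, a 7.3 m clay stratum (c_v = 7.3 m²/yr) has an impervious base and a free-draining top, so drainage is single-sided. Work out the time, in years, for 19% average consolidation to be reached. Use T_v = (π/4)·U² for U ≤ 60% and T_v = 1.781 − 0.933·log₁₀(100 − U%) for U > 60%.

t ≈ 0.207 years

Drainage path length: H_d = H = 7.3 m (single drainage).
U ≤ 60%: T_v = (π/4)·U² = (π/4)×0.19² = 0.028353.
t = T_v·H_d²/c_v = 0.028353×7.3²/7.3 = 0.207 years.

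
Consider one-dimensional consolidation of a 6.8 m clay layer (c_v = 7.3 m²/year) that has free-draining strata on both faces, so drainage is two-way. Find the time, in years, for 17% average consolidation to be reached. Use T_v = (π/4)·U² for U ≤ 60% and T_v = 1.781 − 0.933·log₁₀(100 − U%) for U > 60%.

t ≈ 0.0359 years

Drainage path length: H_d = H/2 = 3.4 m (double drainage).
U ≤ 60%: T_v = (π/4)·U² = (π/4)×0.17² = 0.022698.
t = T_v·H_d²/c_v = 0.022698×3.4²/7.3 = 0.03594 years.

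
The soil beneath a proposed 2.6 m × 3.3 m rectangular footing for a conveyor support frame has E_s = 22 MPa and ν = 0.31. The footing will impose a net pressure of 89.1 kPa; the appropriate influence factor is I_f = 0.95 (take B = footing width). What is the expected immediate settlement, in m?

Immediate (elastic) settlement: S_e = q·B·(1−ν²)/E_s · I_f.
E_s = 22 MPa = 22000 kPa.
S_e = 89.1 × 2.6 × (1 − 0.31²) / 22000 × 0.95
    = 89.1 × 2.6 × 0.9039 / 22000 × 0.95
    = 0.009042 m

S_e ≈ 0.00904 m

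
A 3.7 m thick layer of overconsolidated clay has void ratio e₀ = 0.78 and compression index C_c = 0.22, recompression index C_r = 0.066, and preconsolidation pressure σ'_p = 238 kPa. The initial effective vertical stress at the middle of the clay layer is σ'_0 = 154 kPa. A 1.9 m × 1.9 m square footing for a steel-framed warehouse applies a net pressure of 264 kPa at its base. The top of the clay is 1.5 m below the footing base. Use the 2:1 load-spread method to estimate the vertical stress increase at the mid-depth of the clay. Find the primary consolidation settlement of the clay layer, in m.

Mid-depth of clay below the footing base: z = 1.5 + 3.7/2 = 3.35 m.
Stress increase at mid-clay by the 2:1 spreading method:
Δσ = qBL/((B+z)(L+z)) = 264×1.9×1.9/((1.9+3.35)(1.9+3.35)) = 34.577 kPa
Final effective stress: σ'_f = 154 + 34.577 = 188.58 kPa.
σ'_f = 188.58 ≤ σ'_p = 238 kPa, so the clay remains overconsolidated and only the recompression index applies:
S_c = C_r·H/(1+e₀)·log₁₀(σ'_f/σ'_0) = 0.066×3.7/1.78×log₁₀(188.58/154)
    = 0.13719 × 0.087975 = 0.01207 m

S_c ≈ 0.0121 m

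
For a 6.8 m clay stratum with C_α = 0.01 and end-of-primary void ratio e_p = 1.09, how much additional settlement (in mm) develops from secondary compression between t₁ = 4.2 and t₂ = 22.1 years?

S_s ≈ 23.5 mm

Secondary compression: S_s = C_α·H/(1+e_p)·log₁₀(t₂/t₁)
S_s = 0.01×6.8/(1+1.09)×log₁₀(22.1/4.2)
    = 0.03254 × 0.7211 = 0.02346 m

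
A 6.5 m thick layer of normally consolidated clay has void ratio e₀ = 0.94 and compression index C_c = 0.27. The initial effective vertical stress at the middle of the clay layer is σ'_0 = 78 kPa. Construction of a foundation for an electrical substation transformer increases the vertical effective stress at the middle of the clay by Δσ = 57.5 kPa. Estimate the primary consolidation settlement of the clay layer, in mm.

S_c ≈ 217 mm

Final effective stress: σ'_f = σ'_0 + Δσ = 78 + 57.5 = 135.5 kPa.
Normally consolidated clay, so the full stress increment lies on the virgin compression line:
S_c = C_c·H/(1+e₀)·log₁₀(σ'_f/σ'_0) = 0.27×6.5/(1+0.94)×log₁₀(135.5/78)
    = 0.90464 × 0.23984 = 0.217 m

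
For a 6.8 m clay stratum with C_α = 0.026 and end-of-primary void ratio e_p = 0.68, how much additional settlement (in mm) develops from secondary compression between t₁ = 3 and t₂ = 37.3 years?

Secondary compression: S_s = C_α·H/(1+e_p)·log₁₀(t₂/t₁)
S_s = 0.026×6.8/(1+0.68)×log₁₀(37.3/3)
    = 0.1052 × 1.095 = 0.1152 m

S_s ≈ 115 mm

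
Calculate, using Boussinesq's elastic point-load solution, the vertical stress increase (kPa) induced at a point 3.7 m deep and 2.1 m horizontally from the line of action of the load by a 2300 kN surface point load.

Boussinesq vertical stress below a point load on an elastic half-space:
Δσ_z = 3P/(2πz²) · [1 + (r/z)²]^(−5/2)
r/z = 2.1/3.7 = 0.56757; [1+(r/z)²]^(−5/2) = 0.49752.
Δσ_z = 3×2300/(2π×3.7²) × 0.49752 = 80.217 × 0.49752 = 39.91 kPa

Δσ_z ≈ 39.9 kPa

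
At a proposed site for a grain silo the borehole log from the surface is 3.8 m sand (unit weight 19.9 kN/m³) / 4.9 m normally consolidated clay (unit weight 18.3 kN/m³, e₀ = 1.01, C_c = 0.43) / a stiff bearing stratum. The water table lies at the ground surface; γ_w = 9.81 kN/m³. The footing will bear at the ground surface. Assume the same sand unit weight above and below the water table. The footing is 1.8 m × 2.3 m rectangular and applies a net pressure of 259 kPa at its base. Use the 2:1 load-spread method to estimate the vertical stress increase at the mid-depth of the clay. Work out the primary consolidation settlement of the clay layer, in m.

S_c ≈ 0.106 m

Mid-depth of clay below the ground surface: z = 3.8 + 4.9/2 = 6.25 m.
Total vertical stress at mid-clay: σ_v = 19.9×3.8 + 18.3×2.45 = 120.45 kPa.
Pore pressure: u = 9.81×(6.25 − 0) = 61.312 kPa.
Initial effective stress: σ'_0 = σ_v − u = 120.45 − 61.312 = 59.138 kPa.
Stress increase at mid-clay by the 2:1 spreading method:
Δσ = qBL/((B+z)(L+z)) = 259×1.8×2.3/((1.8+6.25)(2.3+6.25)) = 15.579 kPa
Final effective stress: σ'_f = σ'_0 + Δσ = 59.138 + 15.579 = 74.717 kPa.
Normally consolidated clay, so the full stress increment lies on the virgin compression line:
S_c = C_c·H/(1+e₀)·log₁₀(σ'_f/σ'_0) = 0.43×4.9/(1+1.01)×log₁₀(74.717/59.138)
    = 1.0483 × 0.10155 = 0.1065 m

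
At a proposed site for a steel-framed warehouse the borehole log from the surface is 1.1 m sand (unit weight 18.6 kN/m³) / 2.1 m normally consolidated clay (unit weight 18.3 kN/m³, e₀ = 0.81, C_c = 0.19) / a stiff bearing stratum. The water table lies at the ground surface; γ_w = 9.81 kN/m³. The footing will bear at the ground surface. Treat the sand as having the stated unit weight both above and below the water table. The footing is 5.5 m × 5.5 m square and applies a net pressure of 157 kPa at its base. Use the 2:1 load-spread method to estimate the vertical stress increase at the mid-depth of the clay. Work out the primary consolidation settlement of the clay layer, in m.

Mid-depth of clay below the ground surface: z = 1.1 + 2.1/2 = 2.15 m.
Total vertical stress at mid-clay: σ_v = 18.6×1.1 + 18.3×1.05 = 39.675 kPa.
Pore pressure: u = 9.81×(2.15 − 0) = 21.091 kPa.
Initial effective stress: σ'_0 = σ_v − u = 39.675 − 21.091 = 18.584 kPa.
Stress increase at mid-clay by the 2:1 spreading method:
Δσ = qBL/((B+z)(L+z)) = 157×5.5×5.5/((5.5+2.15)(5.5+2.15)) = 81.153 kPa
Final effective stress: σ'_f = σ'_0 + Δσ = 18.584 + 81.153 = 99.737 kPa.
Normally consolidated clay, so the full stress increment lies on the virgin compression line:
S_c = C_c·H/(1+e₀)·log₁₀(σ'_f/σ'_0) = 0.19×2.1/(1+0.81)×log₁₀(99.737/18.584)
    = 0.22044 × 0.72972 = 0.1609 m

S_c ≈ 0.161 m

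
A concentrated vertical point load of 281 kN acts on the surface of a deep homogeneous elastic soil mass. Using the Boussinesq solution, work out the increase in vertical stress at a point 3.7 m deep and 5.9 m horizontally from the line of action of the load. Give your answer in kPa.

Δσ_z ≈ 0.415 kPa

Boussinesq vertical stress below a point load on an elastic half-space:
Δσ_z = 3P/(2πz²) · [1 + (r/z)²]^(−5/2)
r/z = 5.9/3.7 = 1.5946; [1+(r/z)²]^(−5/2) = 0.042331.
Δσ_z = 3×281/(2π×3.7²) × 0.042331 = 9.8004 × 0.042331 = 0.4149 kPa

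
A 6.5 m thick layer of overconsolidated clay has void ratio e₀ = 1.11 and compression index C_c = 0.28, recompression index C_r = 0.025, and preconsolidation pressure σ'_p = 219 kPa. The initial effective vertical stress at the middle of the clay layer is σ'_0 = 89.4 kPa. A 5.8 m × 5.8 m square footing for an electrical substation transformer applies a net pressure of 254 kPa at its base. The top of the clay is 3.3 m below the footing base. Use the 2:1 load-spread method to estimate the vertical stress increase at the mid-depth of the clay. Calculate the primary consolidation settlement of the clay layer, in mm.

Mid-depth of clay below the footing base: z = 3.3 + 6.5/2 = 6.55 m.
Stress increase at mid-clay by the 2:1 spreading method:
Δσ = qBL/((B+z)(L+z)) = 254×5.8×5.8/((5.8+6.55)(5.8+6.55)) = 56.022 kPa
Final effective stress: σ'_f = 89.4 + 56.022 = 145.42 kPa.
σ'_f = 145.42 ≤ σ'_p = 219 kPa, so the clay remains overconsolidated and only the recompression index applies:
S_c = C_r·H/(1+e₀)·log₁₀(σ'_f/σ'_0) = 0.025×6.5/2.11×log₁₀(145.42/89.4)
    = 0.077015 × 0.21129 = 0.01627 m

S_c ≈ 16.3 mm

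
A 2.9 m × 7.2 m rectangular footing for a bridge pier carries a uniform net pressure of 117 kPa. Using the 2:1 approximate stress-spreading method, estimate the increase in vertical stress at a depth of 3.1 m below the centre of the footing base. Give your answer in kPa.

By the 2:1 method the load spreads at 1 horizontal : 2 vertical, so at depth z the loaded area has grown by z in each plan dimension:
Δσ = qBL/((B+z)(L+z)) = 117×2.9×7.2/((2.9+3.1)(7.2+3.1)) = 39.53 kPa

Δσ_z ≈ 39.5 kPa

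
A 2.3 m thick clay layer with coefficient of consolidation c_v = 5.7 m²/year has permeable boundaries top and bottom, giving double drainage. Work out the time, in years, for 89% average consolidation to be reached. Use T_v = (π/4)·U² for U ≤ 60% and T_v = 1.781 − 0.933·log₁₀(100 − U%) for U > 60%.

t ≈ 0.188 years

Drainage path length: H_d = H/2 = 1.15 m (double drainage).
U > 60%: T_v = 1.781 − 0.933·log₁₀(100 − 89) = 0.80938.
t = T_v·H_d²/c_v = 0.80938×1.15²/5.7 = 0.1878 years.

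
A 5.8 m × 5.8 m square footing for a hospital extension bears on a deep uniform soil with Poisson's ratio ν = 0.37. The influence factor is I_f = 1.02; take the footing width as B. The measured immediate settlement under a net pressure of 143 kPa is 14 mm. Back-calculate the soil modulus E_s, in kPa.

E_s ≈ 52200 kPa

S_e = q·B·(1−ν²)/E_s · I_f  ⇒  E_s = q·B·(1−ν²)·I_f / S_e.
E_s = 143 × 5.8 × 0.8631 × 1.02 / 0.014 = 52160 kPa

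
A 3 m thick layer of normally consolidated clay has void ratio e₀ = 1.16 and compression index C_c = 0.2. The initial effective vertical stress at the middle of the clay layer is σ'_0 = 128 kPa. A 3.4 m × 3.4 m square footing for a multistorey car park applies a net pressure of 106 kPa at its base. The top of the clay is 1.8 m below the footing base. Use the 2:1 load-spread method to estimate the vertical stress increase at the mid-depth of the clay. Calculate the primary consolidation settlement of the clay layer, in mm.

S_c ≈ 23.3 mm

Mid-depth of clay below the footing base: z = 1.8 + 3/2 = 3.3 m.
Stress increase at mid-clay by the 2:1 spreading method:
Δσ = qBL/((B+z)(L+z)) = 106×3.4×3.4/((3.4+3.3)(3.4+3.3)) = 27.297 kPa
Final effective stress: σ'_f = σ'_0 + Δσ = 128 + 27.297 = 155.3 kPa.
Normally consolidated clay, so the full stress increment lies on the virgin compression line:
S_c = C_c·H/(1+e₀)·log₁₀(σ'_f/σ'_0) = 0.2×3/(1+1.16)×log₁₀(155.3/128)
    = 0.27778 × 0.083961 = 0.02332 m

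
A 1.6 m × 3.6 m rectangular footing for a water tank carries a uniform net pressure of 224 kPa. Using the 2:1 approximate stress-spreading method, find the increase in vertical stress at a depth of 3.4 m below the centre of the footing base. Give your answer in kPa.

By the 2:1 method the load spreads at 1 horizontal : 2 vertical, so at depth z the loaded area has grown by z in each plan dimension:
Δσ = qBL/((B+z)(L+z)) = 224×1.6×3.6/((1.6+3.4)(3.6+3.4)) = 36.864 kPa

Δσ_z ≈ 36.9 kPa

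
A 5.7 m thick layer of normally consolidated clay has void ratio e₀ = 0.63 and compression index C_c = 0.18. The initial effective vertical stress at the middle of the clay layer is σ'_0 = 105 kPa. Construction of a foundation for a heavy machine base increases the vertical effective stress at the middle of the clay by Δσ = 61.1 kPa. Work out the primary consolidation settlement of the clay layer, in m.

Final effective stress: σ'_f = σ'_0 + Δσ = 105 + 61.1 = 166.1 kPa.
Normally consolidated clay, so the full stress increment lies on the virgin compression line:
S_c = C_c·H/(1+e₀)·log₁₀(σ'_f/σ'_0) = 0.18×5.7/(1+0.63)×log₁₀(166.1/105)
    = 0.62945 × 0.19918 = 0.1254 m

S_c ≈ 0.125 m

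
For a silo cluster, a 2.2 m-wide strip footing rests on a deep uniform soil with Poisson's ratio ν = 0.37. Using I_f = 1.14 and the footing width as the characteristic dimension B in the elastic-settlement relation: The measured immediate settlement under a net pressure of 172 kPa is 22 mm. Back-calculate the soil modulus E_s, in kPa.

S_e = q·B·(1−ν²)/E_s · I_f  ⇒  E_s = q·B·(1−ν²)·I_f / S_e.
E_s = 172 × 2.2 × 0.8631 × 1.14 / 0.022 = 16920 kPa

E_s ≈ 16900 kPa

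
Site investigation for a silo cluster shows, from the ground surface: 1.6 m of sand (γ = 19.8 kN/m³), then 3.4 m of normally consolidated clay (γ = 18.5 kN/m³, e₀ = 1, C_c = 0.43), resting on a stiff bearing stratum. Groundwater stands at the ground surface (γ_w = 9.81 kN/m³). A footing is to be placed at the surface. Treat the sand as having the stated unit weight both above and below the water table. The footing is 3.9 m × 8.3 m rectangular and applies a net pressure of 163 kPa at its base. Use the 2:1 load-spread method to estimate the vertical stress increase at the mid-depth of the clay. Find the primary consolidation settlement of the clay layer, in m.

Mid-depth of clay below the ground surface: z = 1.6 + 3.4/2 = 3.3 m.
Total vertical stress at mid-clay: σ_v = 19.8×1.6 + 18.5×1.7 = 63.13 kPa.
Pore pressure: u = 9.81×(3.3 − 0) = 32.373 kPa.
Initial effective stress: σ'_0 = σ_v − u = 63.13 − 32.373 = 30.757 kPa.
Stress increase at mid-clay by the 2:1 spreading method:
Δσ = qBL/((B+z)(L+z)) = 163×3.9×8.3/((3.9+3.3)(8.3+3.3)) = 63.174 kPa
Final effective stress: σ'_f = σ'_0 + Δσ = 30.757 + 63.174 = 93.931 kPa.
Normally consolidated clay, so the full stress increment lies on the virgin compression line:
S_c = C_c·H/(1+e₀)·log₁₀(σ'_f/σ'_0) = 0.43×3.4/(1+1)×log₁₀(93.931/30.757)
    = 0.731 × 0.48486 = 0.3544 m

S_c ≈ 0.354 m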